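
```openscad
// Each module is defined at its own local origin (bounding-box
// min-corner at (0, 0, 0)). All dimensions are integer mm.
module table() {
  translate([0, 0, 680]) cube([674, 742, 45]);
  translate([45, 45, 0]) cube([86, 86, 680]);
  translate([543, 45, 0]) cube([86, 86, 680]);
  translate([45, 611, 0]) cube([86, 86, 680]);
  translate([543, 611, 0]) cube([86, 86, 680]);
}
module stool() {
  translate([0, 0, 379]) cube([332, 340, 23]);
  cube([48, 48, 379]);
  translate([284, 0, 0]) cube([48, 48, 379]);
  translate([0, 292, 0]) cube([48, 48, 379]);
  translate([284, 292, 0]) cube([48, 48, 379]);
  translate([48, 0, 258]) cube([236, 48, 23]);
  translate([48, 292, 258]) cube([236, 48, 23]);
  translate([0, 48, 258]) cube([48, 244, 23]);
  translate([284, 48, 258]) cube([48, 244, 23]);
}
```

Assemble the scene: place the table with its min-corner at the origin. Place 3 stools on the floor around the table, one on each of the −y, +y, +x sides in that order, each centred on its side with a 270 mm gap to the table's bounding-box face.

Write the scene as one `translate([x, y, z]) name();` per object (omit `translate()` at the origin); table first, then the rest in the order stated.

table();
translate([171, -610, 0]) stool();
translate([171, 1012, 0]) stool();
translate([944, 201, 0]) stool();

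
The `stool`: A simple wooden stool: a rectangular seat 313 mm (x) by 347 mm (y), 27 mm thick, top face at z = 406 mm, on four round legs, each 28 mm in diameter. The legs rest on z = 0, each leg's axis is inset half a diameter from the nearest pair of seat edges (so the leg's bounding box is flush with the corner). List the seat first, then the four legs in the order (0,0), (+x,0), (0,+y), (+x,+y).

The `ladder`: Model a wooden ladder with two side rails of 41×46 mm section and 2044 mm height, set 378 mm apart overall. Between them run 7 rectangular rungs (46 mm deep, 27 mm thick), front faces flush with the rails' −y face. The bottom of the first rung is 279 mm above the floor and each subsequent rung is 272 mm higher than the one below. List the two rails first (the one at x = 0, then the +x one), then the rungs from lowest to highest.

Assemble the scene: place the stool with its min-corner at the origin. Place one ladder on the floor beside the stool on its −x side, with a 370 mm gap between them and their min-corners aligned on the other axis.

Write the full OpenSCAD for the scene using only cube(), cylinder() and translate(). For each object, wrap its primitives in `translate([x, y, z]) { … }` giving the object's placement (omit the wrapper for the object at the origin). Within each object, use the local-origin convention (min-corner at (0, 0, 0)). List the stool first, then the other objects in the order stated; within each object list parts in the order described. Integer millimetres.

translate([0, 0, 379]) cube([313, 347, 27]);
translate([14, 14, 0]) cylinder(h = 379, r = 14);
translate([299, 14, 0]) cylinder(h = 379, r = 14);
translate([14, 333, 0]) cylinder(h = 379, r = 14);
translate([299, 333, 0]) cylinder(h = 379, r = 14);
translate([-748, 0, 0]) {
  cube([41, 46, 2044]);
  translate([337, 0, 0]) cube([41, 46, 2044]);
  translate([41, 0, 279]) cube([296, 46, 27]);
  translate([41, 0, 551]) cube([296, 46, 27]);
  translate([41, 0, 823]) cube([296, 46, 27]);
  translate([41, 0, 1095]) cube([296, 46, 27]);
  translate([41, 0, 1367]) cube([296, 46, 27]);
  translate([41, 0, 1639]) cube([296, 46, 27]);
  translate([41, 0, 1911]) cube([296, 46, 27]);
}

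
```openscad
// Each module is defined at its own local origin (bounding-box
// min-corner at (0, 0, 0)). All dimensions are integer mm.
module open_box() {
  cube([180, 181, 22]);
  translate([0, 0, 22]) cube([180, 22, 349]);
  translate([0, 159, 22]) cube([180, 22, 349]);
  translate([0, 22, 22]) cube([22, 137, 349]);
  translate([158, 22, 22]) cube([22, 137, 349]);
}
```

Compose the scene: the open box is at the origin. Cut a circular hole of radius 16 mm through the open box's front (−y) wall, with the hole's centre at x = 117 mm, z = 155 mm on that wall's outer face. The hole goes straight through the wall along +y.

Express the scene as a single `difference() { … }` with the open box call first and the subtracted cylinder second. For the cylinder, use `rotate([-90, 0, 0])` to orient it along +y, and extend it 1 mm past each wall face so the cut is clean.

difference() {
  open_box();
  translate([117, -1, 155]) rotate([-90, 0, 0]) cylinder(h = 24, r = 16);
}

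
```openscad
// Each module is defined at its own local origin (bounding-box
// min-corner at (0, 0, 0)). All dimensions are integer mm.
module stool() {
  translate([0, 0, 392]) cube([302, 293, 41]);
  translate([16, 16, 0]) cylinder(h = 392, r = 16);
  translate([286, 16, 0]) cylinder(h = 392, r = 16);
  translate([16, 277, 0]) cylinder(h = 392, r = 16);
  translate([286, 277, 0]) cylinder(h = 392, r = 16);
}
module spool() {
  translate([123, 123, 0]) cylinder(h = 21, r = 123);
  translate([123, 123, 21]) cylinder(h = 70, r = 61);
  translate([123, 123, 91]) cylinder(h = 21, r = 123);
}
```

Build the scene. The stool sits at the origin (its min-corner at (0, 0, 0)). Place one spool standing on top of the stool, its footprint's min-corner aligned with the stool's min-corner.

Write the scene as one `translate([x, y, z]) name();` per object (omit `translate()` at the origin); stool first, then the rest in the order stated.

stool();
translate([0, 0, 433]) spool();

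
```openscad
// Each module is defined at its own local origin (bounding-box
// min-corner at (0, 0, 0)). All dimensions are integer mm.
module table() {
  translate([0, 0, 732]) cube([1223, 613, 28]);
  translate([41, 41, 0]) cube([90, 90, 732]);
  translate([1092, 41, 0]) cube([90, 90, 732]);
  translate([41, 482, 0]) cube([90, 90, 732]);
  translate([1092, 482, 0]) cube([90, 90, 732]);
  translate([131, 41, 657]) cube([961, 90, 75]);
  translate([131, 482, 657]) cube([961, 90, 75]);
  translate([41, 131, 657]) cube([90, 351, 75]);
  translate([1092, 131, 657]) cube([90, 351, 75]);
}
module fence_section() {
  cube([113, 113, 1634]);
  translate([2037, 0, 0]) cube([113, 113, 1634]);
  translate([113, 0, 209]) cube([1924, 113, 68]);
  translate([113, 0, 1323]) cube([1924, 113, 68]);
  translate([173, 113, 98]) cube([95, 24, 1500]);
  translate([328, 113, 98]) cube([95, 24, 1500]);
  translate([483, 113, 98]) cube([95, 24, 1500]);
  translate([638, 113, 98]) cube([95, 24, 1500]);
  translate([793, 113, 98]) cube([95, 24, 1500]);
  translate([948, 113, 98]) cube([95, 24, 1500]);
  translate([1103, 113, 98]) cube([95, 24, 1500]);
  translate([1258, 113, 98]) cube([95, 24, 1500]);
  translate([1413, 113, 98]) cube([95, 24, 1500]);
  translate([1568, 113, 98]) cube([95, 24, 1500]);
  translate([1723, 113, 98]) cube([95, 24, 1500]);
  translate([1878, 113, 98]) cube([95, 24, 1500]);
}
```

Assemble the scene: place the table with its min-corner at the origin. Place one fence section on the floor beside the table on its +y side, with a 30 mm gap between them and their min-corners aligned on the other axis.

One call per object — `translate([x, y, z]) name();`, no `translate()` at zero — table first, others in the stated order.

table();
translate([0, 643, 0]) fence_section();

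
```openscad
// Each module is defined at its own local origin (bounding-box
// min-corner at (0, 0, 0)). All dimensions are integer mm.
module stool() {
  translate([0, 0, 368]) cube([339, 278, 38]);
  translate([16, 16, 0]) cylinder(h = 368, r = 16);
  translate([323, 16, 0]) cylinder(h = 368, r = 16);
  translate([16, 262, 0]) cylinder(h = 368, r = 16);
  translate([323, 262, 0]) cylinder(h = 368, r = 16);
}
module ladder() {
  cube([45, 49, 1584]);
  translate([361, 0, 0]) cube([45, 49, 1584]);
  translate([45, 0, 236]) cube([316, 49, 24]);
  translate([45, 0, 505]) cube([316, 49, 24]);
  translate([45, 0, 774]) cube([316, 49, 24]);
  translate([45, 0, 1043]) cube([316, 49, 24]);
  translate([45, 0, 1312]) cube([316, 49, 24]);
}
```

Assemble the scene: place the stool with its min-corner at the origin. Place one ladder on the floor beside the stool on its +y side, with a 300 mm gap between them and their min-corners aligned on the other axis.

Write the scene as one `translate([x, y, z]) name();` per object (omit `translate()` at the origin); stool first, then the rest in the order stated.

stool();
translate([0, 578, 0]) ladder();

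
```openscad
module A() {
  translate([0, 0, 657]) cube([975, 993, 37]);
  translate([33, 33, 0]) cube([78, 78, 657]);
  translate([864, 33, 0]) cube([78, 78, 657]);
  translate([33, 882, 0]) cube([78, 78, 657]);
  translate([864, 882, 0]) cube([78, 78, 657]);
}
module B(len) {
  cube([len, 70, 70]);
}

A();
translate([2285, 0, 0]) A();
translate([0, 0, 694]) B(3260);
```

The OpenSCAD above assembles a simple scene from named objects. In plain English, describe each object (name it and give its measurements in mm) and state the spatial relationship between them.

A is a table with a 975×993 mm rectangular top, 37 mm thick, top surface at z = 694 mm, supported by four 78×78 mm square legs, each inset 33 mm from the nearest pair of top edges, running from the floor.

B is a rectangular beam 3260 mm long (x), 70 mm deep (y), 70 mm thick (z).

The beam spans the tops of two tables placed 1310 mm apart, resting at z = 694 mm.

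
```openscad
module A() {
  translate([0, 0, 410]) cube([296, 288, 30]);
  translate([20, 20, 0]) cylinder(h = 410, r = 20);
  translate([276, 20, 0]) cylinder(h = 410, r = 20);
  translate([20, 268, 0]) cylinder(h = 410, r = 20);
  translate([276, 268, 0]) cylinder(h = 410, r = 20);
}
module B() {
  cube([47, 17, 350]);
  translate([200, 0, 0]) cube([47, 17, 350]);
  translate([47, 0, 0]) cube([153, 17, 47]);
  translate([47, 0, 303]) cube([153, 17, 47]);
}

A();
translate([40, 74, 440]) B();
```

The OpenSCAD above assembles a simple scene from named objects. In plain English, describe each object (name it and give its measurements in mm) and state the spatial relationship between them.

A is a simple wooden stool: a rectangular seat 296 mm (x) by 288 mm (y), 30 mm thick, top face at z = 440 mm, on four round legs, each 40 mm in diameter. The legs rest on z = 0, each leg's axis is inset half a diameter from the nearest pair of seat edges (so the leg's bounding box is flush with the corner).

B is a picture frame with a 153×256 mm rectangular opening (x by z) and a uniform 47 mm border on every side. Frame depth is 17 mm along y. It is built from two vertical stiles running the full outside height and two horizontal rails spanning the gap between the stiles.

The picture frame is on top of the stool.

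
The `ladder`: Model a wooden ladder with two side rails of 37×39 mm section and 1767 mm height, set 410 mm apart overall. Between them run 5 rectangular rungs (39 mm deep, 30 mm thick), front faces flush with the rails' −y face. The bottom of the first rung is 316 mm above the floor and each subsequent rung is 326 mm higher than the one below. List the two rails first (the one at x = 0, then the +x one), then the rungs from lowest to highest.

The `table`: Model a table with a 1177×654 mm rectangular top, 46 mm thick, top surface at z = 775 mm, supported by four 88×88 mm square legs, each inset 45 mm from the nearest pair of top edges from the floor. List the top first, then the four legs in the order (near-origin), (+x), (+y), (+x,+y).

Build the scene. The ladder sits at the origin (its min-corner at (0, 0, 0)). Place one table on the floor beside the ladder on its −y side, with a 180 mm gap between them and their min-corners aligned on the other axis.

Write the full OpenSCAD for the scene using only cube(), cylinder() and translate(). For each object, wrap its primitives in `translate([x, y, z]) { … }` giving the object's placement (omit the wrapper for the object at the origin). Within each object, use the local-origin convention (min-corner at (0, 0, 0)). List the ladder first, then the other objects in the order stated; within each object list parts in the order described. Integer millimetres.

cube([37, 39, 1767]);
translate([373, 0, 0]) cube([37, 39, 1767]);
translate([37, 0, 316]) cube([336, 39, 30]);
translate([37, 0, 642]) cube([336, 39, 30]);
translate([37, 0, 968]) cube([336, 39, 30]);
translate([37, 0, 1294]) cube([336, 39, 30]);
translate([37, 0, 1620]) cube([336, 39, 30]);
translate([0, -834, 0]) {
  translate([0, 0, 729]) cube([1177, 654, 46]);
  translate([45, 45, 0]) cube([88, 88, 729]);
  translate([1044, 45, 0]) cube([88, 88, 729]);
  translate([45, 521, 0]) cube([88, 88, 729]);
  translate([1044, 521, 0]) cube([88, 88, 729]);
}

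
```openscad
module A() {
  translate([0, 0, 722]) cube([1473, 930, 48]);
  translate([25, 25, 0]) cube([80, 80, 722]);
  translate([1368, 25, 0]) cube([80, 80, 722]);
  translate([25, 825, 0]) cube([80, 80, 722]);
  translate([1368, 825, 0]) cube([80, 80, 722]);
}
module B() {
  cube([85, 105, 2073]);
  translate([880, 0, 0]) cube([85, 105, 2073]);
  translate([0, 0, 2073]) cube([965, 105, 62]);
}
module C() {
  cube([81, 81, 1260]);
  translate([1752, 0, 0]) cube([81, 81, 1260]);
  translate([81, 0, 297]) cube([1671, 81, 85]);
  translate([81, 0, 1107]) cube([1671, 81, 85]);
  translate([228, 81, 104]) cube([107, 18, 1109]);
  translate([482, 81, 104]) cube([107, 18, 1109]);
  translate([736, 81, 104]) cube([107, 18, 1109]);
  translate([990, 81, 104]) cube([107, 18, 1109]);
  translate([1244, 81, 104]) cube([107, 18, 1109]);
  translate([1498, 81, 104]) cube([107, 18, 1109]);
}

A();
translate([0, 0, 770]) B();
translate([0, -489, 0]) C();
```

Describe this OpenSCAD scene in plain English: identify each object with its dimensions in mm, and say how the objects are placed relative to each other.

A is a table with a 1473×930 mm rectangular top, 48 mm thick, top surface at z = 770 mm, supported by four 80×80 mm square legs, each inset 25 mm from the nearest pair of top edges, running from the floor.

B is a door frame. The clear opening is 795 mm wide and 2073 mm high. Two 85 mm wide jambs, 105 mm deep, stand either side of the opening from the floor to the top of the opening. A 62 mm thick head sits across the top of both jambs, spanning the full outside width of the frame.

C is a fence section. Two 81×81 mm posts, 1260 mm tall, stand on the floor with a clear span of 1671 mm between their inner faces. Two horizontal rails of 81×85 mm section span the gap between the posts with their undersides at z = 297 mm and z = 1107 mm, flush with the posts' −y face. 6 pickets, each 107 mm wide, 18 mm thick and 1109 mm tall, are fixed to the +y face of the rails with their bottoms at z = 104 mm, evenly spaced across the span with equal gaps (rounded down to the nearest mm) at the −x end and between each pair — any rounding remainder accumulates at the +x end.

The door frame is on top of the table. The fence section is on the floor beside the table on its −y side.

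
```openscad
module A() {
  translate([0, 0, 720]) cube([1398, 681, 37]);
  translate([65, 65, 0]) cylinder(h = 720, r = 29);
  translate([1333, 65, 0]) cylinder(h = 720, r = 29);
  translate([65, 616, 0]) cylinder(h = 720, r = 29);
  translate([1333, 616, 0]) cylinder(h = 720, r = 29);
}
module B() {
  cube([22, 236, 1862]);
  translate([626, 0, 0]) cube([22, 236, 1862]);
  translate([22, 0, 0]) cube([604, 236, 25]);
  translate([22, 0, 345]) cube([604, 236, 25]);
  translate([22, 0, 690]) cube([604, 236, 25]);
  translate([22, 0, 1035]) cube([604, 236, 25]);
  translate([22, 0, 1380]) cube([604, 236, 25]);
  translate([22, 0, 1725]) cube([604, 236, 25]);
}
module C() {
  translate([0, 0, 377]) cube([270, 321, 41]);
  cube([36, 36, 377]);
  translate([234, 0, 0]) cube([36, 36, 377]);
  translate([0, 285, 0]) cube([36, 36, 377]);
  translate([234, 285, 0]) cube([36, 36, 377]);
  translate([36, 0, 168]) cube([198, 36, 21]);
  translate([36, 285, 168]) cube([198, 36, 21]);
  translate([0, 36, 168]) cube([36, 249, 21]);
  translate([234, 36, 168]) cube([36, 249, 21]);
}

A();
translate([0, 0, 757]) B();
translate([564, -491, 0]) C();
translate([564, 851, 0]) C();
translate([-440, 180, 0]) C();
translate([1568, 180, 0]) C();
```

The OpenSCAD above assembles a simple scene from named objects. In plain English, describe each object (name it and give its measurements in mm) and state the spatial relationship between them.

A is a table: top 1398 mm (x) × 681 mm (y), 37 mm thick, upper face at z = 757 mm, on four round legs of 58 mm diameter, each leg's bounding box inset 36 mm from the nearest pair of top edges, running from z = 0 to the bottom of the top.

B is an open bookshelf. Two side panels, each 22 mm thick, 236 mm deep and 1862 mm tall, stand 648 mm apart (outside-to-outside). Between them sit 6 shelves, each 25 mm thick and 236 mm deep, spanning the full gap between the sides. The bottom shelf rests on the floor (its underside at z = 0) and the clear gap between one shelf's top and the next shelf's underside is 320 mm.

C is a simple wooden stool: a rectangular seat 270 mm (x) by 321 mm (y), 41 mm thick, top face at z = 418 mm, on four square legs, each 36×36 mm in cross-section. The legs rest on z = 0, each flush with a corner of the seat. Four stretchers, 36 mm wide and 21 mm tall, connect adjacent legs with their undersides at z = 168 mm, each running between the inner faces of the legs it joins and aligned with the legs' outer faces on the other axis.

The bookshelf is on top of the table. Four stools sit around the table at the −y, +y, −x, +x sides.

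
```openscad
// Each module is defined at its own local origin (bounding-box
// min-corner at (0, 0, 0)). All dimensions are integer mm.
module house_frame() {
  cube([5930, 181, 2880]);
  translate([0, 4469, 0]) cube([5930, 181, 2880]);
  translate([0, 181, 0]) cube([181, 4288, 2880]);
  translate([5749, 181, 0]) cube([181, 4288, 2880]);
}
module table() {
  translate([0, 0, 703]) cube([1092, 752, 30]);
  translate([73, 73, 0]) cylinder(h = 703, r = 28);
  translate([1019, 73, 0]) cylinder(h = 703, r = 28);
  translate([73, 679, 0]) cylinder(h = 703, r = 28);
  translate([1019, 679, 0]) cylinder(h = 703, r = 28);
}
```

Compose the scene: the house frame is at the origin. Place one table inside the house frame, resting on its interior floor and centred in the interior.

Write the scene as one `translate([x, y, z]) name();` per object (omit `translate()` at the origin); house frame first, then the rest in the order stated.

house_frame();
translate([2419, 1949, 0]) table();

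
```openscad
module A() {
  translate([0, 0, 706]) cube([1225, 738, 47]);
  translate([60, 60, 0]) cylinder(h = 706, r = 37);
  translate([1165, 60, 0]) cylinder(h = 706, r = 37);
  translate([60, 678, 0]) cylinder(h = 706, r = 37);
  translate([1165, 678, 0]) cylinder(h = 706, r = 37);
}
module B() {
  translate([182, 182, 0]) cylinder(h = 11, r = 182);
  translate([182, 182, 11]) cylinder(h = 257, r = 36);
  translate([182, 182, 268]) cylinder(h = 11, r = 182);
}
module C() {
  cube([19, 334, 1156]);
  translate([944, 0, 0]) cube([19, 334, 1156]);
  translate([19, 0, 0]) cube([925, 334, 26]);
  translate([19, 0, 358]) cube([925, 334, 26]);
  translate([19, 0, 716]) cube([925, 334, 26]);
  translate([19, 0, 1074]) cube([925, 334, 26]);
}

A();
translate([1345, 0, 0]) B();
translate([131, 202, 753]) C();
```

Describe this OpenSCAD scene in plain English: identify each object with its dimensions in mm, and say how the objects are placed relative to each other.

A is a table: top 1225 mm (x) × 738 mm (y), 47 mm thick, upper face at z = 753 mm, on four round legs of 74 mm diameter, each leg's bounding box inset 23 mm from the nearest pair of top edges, running from z = 0 to the bottom of the top.

B is a spool: two coaxial disc flanges of radius 182 mm and thickness 11 mm, joined by a core cylinder of radius 36 mm and height 257 mm. The lower flange rests on z = 0 and the three cylinders share a vertical axis.

C is a bookshelf 963 mm wide overall, 334 mm deep and 1156 mm tall. The two sides are 19 mm thick vertical panels. 4 horizontal shelves of 26 mm thickness span between the inner faces of the sides; the lowest shelf sits on the floor and shelves are stacked with a clear vertical gap of 332 mm between each pair.

The spool is on the floor beside the table on its +x side. The bookshelf is on top of the table, centred.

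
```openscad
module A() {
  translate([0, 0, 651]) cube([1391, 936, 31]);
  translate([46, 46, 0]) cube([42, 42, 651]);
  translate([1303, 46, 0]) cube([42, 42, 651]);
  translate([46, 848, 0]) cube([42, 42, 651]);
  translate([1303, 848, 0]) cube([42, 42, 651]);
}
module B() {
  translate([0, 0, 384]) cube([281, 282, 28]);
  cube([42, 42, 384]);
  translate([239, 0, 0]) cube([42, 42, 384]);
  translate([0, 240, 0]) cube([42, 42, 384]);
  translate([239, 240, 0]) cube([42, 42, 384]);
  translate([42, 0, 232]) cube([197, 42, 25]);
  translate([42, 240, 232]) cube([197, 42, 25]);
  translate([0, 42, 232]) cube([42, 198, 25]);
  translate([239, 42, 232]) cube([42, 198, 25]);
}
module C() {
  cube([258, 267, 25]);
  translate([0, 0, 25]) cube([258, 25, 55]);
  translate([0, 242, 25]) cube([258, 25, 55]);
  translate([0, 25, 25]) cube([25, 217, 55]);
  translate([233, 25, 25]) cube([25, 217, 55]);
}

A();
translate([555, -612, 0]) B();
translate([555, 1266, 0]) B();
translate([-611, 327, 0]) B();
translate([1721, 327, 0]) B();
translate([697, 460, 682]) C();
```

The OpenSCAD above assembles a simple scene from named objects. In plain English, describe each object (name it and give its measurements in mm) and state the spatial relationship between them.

A is a rectangular dining table. The top is 1391×936×31 mm with its upper surface at z = 682 mm. It stands on four 42×42 mm square legs, each inset 46 mm from the nearest pair of top edges, running from the floor to the underside of the top.

B is a simple wooden stool: a rectangular seat 281 mm (x) by 282 mm (y), 28 mm thick, top face at z = 412 mm, on four square legs, each 42×42 mm in cross-section. The legs rest on z = 0, each flush with a corner of the seat. Four stretchers, 42 mm wide and 25 mm tall, connect adjacent legs with their undersides at z = 232 mm, each running between the inner faces of the legs it joins and aligned with the legs' outer faces on the other axis.

C is an open-topped rectangular box: outside dimensions 258×267×80 mm, with a uniform wall and base thickness of 25 mm. The base is a full 258×267 slab on the floor; four walls sit on top of the base. The front and back walls (the −y and +y sides) span the full width; the two side walls fit between them.

Four stools sit around the table at the −y, +y, −x, +x sides. The open box is on top of the table.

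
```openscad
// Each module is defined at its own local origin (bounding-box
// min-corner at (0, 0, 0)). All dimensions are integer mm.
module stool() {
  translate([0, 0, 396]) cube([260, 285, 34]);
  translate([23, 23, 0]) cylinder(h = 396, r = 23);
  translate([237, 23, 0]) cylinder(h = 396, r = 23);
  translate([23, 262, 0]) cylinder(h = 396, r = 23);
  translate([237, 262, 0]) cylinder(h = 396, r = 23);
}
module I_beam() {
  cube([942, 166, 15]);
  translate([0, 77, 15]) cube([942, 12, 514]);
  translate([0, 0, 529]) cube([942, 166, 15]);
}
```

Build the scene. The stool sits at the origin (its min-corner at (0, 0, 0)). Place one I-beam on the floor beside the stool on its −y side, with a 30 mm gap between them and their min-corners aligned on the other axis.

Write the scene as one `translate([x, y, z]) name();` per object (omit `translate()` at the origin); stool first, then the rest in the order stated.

stool();
translate([0, -196, 0]) I_beam();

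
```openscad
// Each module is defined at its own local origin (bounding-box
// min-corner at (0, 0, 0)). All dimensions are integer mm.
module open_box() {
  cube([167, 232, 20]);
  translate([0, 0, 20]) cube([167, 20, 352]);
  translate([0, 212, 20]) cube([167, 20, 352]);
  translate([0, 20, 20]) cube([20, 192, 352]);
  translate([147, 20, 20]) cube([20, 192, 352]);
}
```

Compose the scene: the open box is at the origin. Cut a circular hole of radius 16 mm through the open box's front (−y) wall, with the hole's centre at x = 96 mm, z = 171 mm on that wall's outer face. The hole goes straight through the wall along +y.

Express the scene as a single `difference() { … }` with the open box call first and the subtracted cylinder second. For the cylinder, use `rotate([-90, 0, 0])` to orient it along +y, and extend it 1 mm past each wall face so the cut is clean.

difference() {
  open_box();
  translate([96, -1, 171]) rotate([-90, 0, 0]) cylinder(h = 22, r = 16);
}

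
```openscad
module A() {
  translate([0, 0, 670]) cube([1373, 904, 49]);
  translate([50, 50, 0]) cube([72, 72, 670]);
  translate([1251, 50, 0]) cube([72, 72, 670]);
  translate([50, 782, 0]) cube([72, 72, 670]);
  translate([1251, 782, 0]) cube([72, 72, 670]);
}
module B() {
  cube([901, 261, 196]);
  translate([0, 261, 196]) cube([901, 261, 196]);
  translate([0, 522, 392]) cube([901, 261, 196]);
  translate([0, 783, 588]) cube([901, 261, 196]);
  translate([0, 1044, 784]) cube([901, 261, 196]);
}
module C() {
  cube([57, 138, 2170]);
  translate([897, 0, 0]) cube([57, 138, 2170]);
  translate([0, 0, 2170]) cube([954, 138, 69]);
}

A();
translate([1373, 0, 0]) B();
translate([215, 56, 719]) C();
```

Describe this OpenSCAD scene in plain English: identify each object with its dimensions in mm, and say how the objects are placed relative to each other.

A is a table: top 1373 mm (x) × 904 mm (y), 49 mm thick, upper face at z = 719 mm, on four 72×72 mm square legs, each inset 50 mm from the nearest pair of top edges, running from z = 0 to the bottom of the top.

B is a run of 5 identical solid stair steps. Each tread is 901×261 mm and each step block is 196 mm high. Step 1 rests on the floor; step k is offset from step 1 by (k−1)×261 mm in y and (k−1)×196 mm in z.

C is a rectangular door frame: two vertical jambs of 57×138 mm section, 2170 mm tall, with a clear opening 840 mm wide between their inner faces. A header 69 mm tall and 138 mm deep lies on top of the jambs and spans the full outside width.

The staircase is against the table's +x side, with their −y faces flush. The door frame is on top of the table.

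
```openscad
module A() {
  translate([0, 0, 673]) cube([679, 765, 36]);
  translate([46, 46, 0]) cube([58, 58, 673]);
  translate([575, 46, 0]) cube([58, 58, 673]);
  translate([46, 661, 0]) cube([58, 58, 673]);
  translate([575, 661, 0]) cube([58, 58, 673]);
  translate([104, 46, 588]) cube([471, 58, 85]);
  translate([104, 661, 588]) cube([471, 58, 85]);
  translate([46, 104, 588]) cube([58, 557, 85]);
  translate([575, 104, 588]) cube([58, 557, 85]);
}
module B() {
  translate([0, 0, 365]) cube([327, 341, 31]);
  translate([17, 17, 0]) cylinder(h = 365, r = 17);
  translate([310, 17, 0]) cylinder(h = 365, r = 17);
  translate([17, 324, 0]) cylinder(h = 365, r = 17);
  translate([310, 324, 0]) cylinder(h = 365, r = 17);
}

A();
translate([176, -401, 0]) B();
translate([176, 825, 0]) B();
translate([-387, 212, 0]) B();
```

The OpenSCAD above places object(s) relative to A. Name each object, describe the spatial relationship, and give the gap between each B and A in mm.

A is a table. B is a stool. Three stools sit around the table at the −y, +y, −x sides. The gap between each stool and the table is 60 mm.

Each stool's nearest face is 60 mm from the table's bounding box.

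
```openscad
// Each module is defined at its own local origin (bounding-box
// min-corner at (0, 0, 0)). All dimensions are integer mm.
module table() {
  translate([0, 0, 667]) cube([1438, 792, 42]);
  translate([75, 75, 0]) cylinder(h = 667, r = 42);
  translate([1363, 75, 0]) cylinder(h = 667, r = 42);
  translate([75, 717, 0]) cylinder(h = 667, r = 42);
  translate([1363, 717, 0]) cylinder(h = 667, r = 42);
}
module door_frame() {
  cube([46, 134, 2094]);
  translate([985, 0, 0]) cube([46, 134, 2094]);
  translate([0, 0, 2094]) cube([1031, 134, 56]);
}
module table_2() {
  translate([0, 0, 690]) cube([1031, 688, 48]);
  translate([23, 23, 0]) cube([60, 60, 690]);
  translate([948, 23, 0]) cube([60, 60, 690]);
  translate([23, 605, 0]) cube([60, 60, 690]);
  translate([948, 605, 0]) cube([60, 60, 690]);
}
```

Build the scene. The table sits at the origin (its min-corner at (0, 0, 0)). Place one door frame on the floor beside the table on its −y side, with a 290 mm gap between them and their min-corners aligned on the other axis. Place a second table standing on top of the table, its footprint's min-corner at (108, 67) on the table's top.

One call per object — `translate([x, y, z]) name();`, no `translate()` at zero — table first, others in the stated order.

table();
translate([0, -424, 0]) door_frame();
translate([108, 67, 709]) table_2();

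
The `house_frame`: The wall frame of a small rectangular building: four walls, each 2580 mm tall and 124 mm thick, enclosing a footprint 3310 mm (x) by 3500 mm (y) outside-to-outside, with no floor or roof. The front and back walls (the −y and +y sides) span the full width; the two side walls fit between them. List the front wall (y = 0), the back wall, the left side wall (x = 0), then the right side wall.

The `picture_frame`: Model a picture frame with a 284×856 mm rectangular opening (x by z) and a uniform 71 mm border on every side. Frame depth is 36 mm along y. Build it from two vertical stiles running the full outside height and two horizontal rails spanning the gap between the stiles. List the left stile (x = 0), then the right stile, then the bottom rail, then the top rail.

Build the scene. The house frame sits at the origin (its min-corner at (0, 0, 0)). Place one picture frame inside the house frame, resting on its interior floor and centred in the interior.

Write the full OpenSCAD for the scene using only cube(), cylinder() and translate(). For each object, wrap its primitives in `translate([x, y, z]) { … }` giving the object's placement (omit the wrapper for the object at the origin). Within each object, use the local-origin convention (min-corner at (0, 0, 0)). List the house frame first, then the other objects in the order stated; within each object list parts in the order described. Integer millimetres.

cube([3310, 124, 2580]);
translate([0, 3376, 0]) cube([3310, 124, 2580]);
translate([0, 124, 0]) cube([124, 3252, 2580]);
translate([3186, 124, 0]) cube([124, 3252, 2580]);
translate([1442, 1732, 0]) {
  cube([71, 36, 998]);
  translate([355, 0, 0]) cube([71, 36, 998]);
  translate([71, 0, 0]) cube([284, 36, 71]);
  translate([71, 0, 927]) cube([284, 36, 71]);
}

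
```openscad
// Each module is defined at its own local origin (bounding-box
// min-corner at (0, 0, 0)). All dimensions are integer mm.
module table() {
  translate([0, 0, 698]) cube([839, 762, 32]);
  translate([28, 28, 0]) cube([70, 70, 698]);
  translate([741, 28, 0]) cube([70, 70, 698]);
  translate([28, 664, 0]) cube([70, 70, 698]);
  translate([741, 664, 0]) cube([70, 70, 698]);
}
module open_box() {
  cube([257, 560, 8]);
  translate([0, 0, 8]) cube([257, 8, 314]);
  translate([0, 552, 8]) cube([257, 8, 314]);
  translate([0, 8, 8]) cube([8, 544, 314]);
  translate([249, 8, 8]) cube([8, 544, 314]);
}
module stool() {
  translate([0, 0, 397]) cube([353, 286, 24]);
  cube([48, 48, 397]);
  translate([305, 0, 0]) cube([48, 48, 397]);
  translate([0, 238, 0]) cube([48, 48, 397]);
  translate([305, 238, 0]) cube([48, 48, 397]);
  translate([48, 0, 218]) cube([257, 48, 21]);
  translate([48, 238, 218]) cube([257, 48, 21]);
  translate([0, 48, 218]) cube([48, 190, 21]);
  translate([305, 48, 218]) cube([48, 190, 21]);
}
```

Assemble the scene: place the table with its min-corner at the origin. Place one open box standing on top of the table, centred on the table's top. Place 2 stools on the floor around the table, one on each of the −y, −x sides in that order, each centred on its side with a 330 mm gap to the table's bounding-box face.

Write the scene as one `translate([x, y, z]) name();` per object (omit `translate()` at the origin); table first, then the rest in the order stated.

table();
translate([291, 101, 730]) open_box();
translate([243, -616, 0]) stool();
translate([-683, 238, 0]) stool();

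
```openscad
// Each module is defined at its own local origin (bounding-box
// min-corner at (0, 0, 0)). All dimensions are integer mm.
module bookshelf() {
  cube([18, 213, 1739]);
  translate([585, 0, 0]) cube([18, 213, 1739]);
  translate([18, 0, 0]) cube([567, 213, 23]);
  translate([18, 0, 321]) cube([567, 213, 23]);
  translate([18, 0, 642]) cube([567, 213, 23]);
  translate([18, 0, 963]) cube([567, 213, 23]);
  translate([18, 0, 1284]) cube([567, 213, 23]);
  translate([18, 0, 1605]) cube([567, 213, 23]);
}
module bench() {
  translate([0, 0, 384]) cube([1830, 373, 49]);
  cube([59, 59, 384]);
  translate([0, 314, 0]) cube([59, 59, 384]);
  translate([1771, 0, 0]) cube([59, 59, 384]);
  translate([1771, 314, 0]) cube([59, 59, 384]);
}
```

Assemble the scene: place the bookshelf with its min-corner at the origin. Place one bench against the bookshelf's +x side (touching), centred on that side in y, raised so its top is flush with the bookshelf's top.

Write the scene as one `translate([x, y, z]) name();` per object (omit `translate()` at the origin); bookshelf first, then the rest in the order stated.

bookshelf();
translate([603, -80, 1306]) bench();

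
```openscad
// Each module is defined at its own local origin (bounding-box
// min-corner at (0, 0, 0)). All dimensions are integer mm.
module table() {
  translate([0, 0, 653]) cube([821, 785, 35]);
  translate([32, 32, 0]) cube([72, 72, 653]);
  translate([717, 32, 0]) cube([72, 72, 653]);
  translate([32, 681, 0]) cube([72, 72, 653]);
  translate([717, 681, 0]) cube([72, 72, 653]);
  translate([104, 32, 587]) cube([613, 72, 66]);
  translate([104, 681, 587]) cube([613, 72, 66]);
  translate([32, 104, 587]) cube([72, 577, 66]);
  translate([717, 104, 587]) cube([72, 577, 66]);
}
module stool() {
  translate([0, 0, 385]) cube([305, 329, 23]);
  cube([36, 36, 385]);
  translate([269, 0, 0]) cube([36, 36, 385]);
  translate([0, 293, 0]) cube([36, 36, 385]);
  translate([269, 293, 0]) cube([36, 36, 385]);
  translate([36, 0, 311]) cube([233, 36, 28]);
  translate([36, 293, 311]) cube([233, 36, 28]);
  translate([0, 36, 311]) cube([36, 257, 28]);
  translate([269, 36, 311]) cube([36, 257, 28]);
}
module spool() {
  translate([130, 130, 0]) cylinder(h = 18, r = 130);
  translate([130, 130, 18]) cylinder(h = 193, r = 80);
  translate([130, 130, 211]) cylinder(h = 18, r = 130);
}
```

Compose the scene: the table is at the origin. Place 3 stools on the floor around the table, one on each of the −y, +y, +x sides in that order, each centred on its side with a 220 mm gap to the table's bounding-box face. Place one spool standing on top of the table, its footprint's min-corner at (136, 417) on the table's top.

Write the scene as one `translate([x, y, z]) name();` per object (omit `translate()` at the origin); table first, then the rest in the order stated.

table();
translate([258, -549, 0]) stool();
translate([258, 1005, 0]) stool();
translate([1041, 228, 0]) stool();
translate([136, 417, 688]) spool();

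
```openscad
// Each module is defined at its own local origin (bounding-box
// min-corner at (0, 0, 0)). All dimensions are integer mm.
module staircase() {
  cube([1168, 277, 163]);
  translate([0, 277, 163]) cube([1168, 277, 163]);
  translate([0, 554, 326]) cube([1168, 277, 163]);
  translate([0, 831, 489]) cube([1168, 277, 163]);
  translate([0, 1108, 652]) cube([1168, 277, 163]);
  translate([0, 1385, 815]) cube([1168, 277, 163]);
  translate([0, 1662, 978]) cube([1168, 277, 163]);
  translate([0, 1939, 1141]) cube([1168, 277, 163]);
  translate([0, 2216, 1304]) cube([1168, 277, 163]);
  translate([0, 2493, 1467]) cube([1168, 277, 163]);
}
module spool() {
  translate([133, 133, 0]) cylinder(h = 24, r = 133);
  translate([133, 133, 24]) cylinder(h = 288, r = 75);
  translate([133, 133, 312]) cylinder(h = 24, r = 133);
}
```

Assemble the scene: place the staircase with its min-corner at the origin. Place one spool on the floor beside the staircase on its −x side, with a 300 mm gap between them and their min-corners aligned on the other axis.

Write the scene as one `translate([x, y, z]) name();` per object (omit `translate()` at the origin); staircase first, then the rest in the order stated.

staircase();
translate([-566, 0, 0]) spool();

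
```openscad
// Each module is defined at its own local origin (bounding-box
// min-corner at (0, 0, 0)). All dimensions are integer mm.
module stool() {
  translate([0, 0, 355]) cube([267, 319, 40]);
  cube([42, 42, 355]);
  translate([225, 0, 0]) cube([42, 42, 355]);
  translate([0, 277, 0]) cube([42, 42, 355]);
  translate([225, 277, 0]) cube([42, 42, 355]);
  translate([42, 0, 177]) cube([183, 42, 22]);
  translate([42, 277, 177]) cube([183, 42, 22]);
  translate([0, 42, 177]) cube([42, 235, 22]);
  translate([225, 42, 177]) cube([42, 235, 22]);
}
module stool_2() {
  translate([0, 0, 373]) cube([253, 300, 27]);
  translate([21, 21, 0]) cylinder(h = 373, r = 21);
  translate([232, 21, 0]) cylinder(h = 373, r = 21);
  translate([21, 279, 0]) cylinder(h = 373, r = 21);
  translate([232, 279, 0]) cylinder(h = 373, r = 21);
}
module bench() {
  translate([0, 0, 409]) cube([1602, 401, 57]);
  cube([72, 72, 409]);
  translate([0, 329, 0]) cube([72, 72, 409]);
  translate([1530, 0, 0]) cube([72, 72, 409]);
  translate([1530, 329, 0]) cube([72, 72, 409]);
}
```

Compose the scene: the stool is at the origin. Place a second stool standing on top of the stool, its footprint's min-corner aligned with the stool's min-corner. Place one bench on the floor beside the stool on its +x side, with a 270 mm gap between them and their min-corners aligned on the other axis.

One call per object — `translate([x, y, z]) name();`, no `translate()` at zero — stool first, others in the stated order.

stool();
translate([0, 0, 395]) stool_2();
translate([537, 0, 0]) bench();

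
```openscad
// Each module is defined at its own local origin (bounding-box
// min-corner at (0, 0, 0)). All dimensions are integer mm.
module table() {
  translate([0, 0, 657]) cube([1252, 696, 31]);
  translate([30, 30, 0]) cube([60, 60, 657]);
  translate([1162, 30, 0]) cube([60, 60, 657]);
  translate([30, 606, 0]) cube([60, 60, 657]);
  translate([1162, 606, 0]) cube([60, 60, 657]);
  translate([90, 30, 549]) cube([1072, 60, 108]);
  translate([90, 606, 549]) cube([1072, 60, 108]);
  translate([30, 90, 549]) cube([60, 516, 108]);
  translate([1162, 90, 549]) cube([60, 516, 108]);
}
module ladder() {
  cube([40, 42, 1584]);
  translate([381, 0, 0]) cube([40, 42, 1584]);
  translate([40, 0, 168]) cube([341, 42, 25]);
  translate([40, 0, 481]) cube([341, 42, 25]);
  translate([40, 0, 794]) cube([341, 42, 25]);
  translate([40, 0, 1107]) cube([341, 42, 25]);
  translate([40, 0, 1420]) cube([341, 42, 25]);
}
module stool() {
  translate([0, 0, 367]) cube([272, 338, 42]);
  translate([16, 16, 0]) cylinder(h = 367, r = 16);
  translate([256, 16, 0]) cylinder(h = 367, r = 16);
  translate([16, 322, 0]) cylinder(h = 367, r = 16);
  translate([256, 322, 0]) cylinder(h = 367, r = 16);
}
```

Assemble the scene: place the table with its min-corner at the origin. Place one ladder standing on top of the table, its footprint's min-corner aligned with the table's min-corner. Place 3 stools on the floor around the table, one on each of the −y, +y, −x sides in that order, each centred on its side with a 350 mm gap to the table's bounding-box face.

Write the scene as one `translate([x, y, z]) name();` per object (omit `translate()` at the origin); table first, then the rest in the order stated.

table();
translate([0, 0, 688]) ladder();
translate([490, -688, 0]) stool();
translate([490, 1046, 0]) stool();
translate([-622, 179, 0]) stool();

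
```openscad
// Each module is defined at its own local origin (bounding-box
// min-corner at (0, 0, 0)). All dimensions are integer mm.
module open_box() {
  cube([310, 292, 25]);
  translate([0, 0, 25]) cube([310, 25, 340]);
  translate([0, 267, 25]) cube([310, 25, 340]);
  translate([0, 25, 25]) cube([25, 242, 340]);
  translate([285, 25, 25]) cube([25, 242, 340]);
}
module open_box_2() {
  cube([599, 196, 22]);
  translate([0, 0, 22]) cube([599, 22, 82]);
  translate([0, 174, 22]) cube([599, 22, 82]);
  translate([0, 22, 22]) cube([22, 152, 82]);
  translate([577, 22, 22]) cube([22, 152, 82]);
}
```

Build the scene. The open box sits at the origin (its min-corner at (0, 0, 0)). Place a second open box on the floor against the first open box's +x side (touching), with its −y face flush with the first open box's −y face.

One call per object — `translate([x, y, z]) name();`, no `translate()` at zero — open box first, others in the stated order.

open_box();
translate([310, 0, 0]) open_box_2();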